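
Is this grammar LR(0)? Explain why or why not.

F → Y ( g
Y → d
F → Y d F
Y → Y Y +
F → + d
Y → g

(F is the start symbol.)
No. Shift-reduce conflict between [Y → d .] and [F → . + d]

Augment with F' → F and build the canonical LR(0) collection (I0 = CLOSURE({[F' → . F]}), then GOTO on every symbol after a dot until no new states appear). It has 13 states:
  I0: { [F → . + d], [F → . Y ( g], [F → . Y d F], [F' → . F], [Y → . Y Y +], [Y → . d], [Y → . g] }  — shift
  I1: { [F → + . d] }  — shift
  I2: { [F' → F .] }  — accept
  I3: { [F → Y . ( g], [F → Y . d F], [Y → . Y Y +], [Y → . d], [Y → . g], [Y → Y . Y +] }  — shift
  I4: { [Y → d .] }  — reduce
  I5: { [Y → g .] }  — reduce
  I6: { [F → Y ( . g] }  — shift
  I7: { [Y → . Y Y +], [Y → . d], [Y → . g], [Y → Y . Y +], [Y → Y Y . +] }  — shift
  I8: { [F → . + d], [F → . Y ( g], [F → . Y d F], [F → Y d . F], [Y → . Y Y +], [Y → . d], [Y → . g], [Y → d .] }  — shift, reduce
  I9: { [F → Y d F .] }  — reduce
  I10: { [Y → Y Y + .] }  — reduce
  I11: { [F → Y ( g .] }  — reduce
  I12: { [F → + d .] }  — reduce

Conflict in state I8:
  Shift-reduce conflict between [Y → d .] and [F → . + d]
So the grammar is NOT LR(0).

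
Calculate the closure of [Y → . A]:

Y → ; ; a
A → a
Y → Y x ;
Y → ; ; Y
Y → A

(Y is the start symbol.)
{ [A → . a], [Y → . A] }

To compute CLOSURE, for each item [A → α.Bβ] where B is a non-terminal, add [B → .γ] for all productions B → γ; repeat for the newly added items until nothing changes.

Start with: [Y → . A]
  [Y → . A] has the dot before A: add [A → . a]
No further items can be added.

CLOSURE = { [A → . a], [Y → . A] }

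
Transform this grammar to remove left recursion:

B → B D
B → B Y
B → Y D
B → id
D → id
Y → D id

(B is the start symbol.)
B → Y D B'
B → id B'
B' → D B'
B' → Y B'
B' → ε
D → id
Y → D id

B is directly left-recursive. The standard transformation for
  A → A α₁ | ... | A α_m | β₁ | ... | β_n
is
  A  → β₁ A' | ... | β_n A'
  A' → α₁ A' | ... | α_m A' | ε

B → Y D becomes B → Y D B'
B → id becomes B → id B'
B → B D becomes B' → D B'
B → B Y becomes B' → Y B'
Add B' → ε

Productions for other non-terminals are unchanged:
  D → id
  Y → D id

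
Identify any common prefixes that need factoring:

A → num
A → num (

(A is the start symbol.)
Left-factoring is needed when two productions for the same non-terminal
share a common prefix on the right-hand side.

Productions for A:
  A → num
  A → num (

Found common prefix 'num' in productions for A

Answer: Yes, A has productions with common prefix 'num'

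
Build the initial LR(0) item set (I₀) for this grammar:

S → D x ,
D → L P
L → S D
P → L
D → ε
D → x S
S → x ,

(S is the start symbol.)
First, augment the grammar with S' → S
I₀ = CLOSURE({ [S' → . S] }):
  [S' → . S] has the dot before S: add [S → . D x ,], [S → . x ,]
  [S → . D x ,] has the dot before D: add [D → . L P], [D → .], [D → . x S]
  [D → . L P] has the dot before L: add [L → . S D]
No further items can be added.

I₀ = { [D → . L P], [D → . x S], [D → .], [L → . S D], [S → . D x ,], [S → . x ,], [S' → . S] }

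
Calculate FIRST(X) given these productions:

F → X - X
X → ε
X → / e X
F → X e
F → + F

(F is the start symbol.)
{ '/', ε }

To compute FIRST(X), examine every production with X on the left-hand side, reading each right-hand side left to right until a non-nullable symbol is reached.

From X → ε:
  - ε-production, so ε ∈ FIRST(X)
From X → / e X:
  - '/' is a terminal: add '/' and stop

Collecting: FIRST(X) = { '/', ε }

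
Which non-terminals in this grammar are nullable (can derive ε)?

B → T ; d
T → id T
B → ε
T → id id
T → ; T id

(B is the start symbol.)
ε-productions: B → ε
So B is immediately nullable.
No further non-terminal can be added: every production for the remaining non-terminals contains a terminal or a non-nullable non-terminal.
Nullable = { 'B' }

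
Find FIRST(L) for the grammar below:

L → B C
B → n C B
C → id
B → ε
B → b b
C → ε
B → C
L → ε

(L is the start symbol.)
To compute FIRST(L), examine every production with L on the left-hand side, reading each right-hand side left to right until a non-nullable symbol is reached.

FIRST sets of the other non-terminals involved (by the same procedure, iterated to a fixed point):
  FIRST(B) = { 'b', 'id', 'n', ε }
  FIRST(C) = { 'id', ε }

From L → B C:
  - B is a non-terminal: add FIRST(B) \ {ε} = { 'b', 'id', 'n' }
    B is nullable, so continue to the next symbol
  - C is a non-terminal: add FIRST(C) \ {ε} = { 'id' }
    C is nullable and nothing follows, so the whole right-hand side can vanish: ε ∈ FIRST(L)
From L → ε:
  - ε-production, so ε ∈ FIRST(L)

Collecting: FIRST(L) = { 'b', 'id', 'n', ε }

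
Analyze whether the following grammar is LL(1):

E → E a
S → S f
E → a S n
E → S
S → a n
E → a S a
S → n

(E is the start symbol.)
No. Predict set conflict for E: { 'a' }

A grammar is LL(1) if for each non-terminal N with multiple productions, the predict sets of those productions are pairwise disjoint, where PREDICT(N → α) = (FIRST(α) \ {ε}) ∪ (FOLLOW(N) if α ⇒* ε).

Relevant sets:
  FIRST(E) = { 'a', 'n' }
  FIRST(S) = { 'a', 'n' }

For E:
  PREDICT(E → E a) = { 'a', 'n' }
  PREDICT(E → a S n) = { 'a' }
  PREDICT(E → S) = { 'a', 'n' }
  PREDICT(E → a S a) = { 'a' }
For S:
  PREDICT(S → S f) = { 'a', 'n' }
  PREDICT(S → a n) = { 'a' }
  PREDICT(S → n) = { 'n' }

Conflict found: Predict set conflict for E: { 'a' }
The grammar is NOT LL(1).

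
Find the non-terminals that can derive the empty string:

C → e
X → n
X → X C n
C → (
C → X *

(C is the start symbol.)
There are no ε-productions, so no non-terminal can derive ε.
No non-terminals are nullable.

Answer: None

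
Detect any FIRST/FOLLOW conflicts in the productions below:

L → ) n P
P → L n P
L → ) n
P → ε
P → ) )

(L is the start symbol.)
No FIRST/FOLLOW conflicts.

A FIRST/FOLLOW conflict occurs when a non-terminal N has a nullable alternative N → β (β ⇒* ε) and another alternative N → α with FIRST(α) ∩ FOLLOW(N) ≠ ∅: on such a lookahead the parser cannot decide between expanding α and letting N vanish via β.

Nullable non-terminals: P.
FIRST sets used below: FIRST(L) = { ')' }

P: nullable alternative(s) P → ε; FOLLOW(P) = { $, 'n' }
  P → L n P: FIRST \ {ε} = { ')' } — disjoint from FOLLOW(P)
  P → ε: FIRST \ {ε} = { } — this is the only nullable alternative, skip
  P → ) ): FIRST \ {ε} = { ')' } — disjoint from FOLLOW(P)

L has no nullable alternative, so no FIRST/FOLLOW check is needed there.

No FIRST/FOLLOW conflicts found.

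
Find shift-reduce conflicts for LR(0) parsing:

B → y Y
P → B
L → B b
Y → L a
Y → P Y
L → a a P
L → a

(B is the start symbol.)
A shift-reduce conflict occurs when an LR(0) state has both:
  - a complete (reduce) item [A → α .] (dot at the end), and
  - a shift item [B → β . c γ] (dot before a terminal).

Augment with B' → B and build the canonical LR(0) collection (I0 = CLOSURE({[B' → . B]}), then GOTO on every symbol after a dot until no new states appear). It has 14 states:
  I0: { [B → . y Y], [B' → . B] }  — shift
  I1: { [B' → B .] }  — accept
  I2: { [B → . y Y], [B → y . Y], [L → . B b], [L → . a a P], [L → . a], [P → . B], [Y → . L a], [Y → . P Y] }  — shift
  I3: { [L → B . b], [P → B .] }  — shift, reduce
  I4: { [Y → L . a] }  — shift
  I5: { [B → . y Y], [L → . B b], [L → . a a P], [L → . a], [P → . B], [Y → . L a], [Y → . P Y], [Y → P . Y] }  — shift
  I6: { [B → y Y .] }  — reduce
  I7: { [L → a . a P], [L → a .] }  — shift, reduce
  I8: { [B → . y Y], [L → a a . P], [P → . B] }  — shift
  I9: { [P → B .] }  — reduce
  I10: { [L → a a P .] }  — reduce
  I11: { [Y → P Y .] }  — reduce
  I12: { [Y → L a .] }  — reduce
  I13: { [L → B b .] }  — reduce

I3 contains reduce item [P → B .] and shift item [L → B . b] — shift-reduce conflict.
I7 contains reduce item [L → a .] and shift item [L → a . a P] — shift-reduce conflict.

Answer: Yes — I3: [P → B .] vs [L → B . b]; I7: [L → a .] vs [L → a . a P]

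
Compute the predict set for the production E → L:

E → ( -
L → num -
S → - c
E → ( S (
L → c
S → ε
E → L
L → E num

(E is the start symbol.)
PREDICT(E → L) = (FIRST(RHS) \ {ε}) ∪ (FOLLOW(E) if ε ∈ FIRST(RHS), i.e. RHS ⇒* ε)
FIRST(L) = { '(', 'c', 'num' }
FIRST(L) = { '(', 'c', 'num' }
ε ∉ FIRST(L), so FOLLOW(E) is not added.
PREDICT(E → L) = { '(', 'c', 'num' }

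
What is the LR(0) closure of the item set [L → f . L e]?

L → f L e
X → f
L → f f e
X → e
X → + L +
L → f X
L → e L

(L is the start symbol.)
To compute CLOSURE, for each item [A → α.Bβ] where B is a non-terminal, add [B → .γ] for all productions B → γ; repeat for the newly added items until nothing changes.

Start with: [L → f . L e]
  [L → f . L e] has the dot before L: add [L → . f L e], [L → . f f e], [L → . f X], [L → . e L]
No further items can be added.

CLOSURE = { [L → . e L], [L → . f L e], [L → . f X], [L → . f f e], [L → f . L e] }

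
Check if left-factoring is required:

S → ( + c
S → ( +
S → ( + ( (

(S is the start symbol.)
Yes, S has productions with common prefix '( +'

Left-factoring is needed when two productions for the same non-terminal
share a common prefix on the right-hand side.

Productions for S:
  S → ( + c
  S → ( +
  S → ( + ( (

Found common prefix '( +' in productions for S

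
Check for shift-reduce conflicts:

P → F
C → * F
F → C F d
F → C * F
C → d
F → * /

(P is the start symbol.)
No shift-reduce conflicts

A shift-reduce conflict occurs when an LR(0) state has both:
  - a complete (reduce) item [A → α .] (dot at the end), and
  - a shift item [B → β . c γ] (dot before a terminal).

Augment with P' → P and build the canonical LR(0) collection (I0 = CLOSURE({[P' → . P]}), then GOTO on every symbol after a dot until no new states appear). It has 12 states:
  I0: { [C → . * F], [C → . d], [F → . * /], [F → . C * F], [F → . C F d], [P → . F], [P' → . P] }  — shift
  I1: { [C → * . F], [C → . * F], [C → . d], [F → * . /], [F → . * /], [F → . C * F], [F → . C F d] }  — shift
  I2: { [C → . * F], [C → . d], [F → . * /], [F → . C * F], [F → . C F d], [F → C . * F], [F → C . F d] }  — shift
  I3: { [P → F .] }  — reduce
  I4: { [P' → P .] }  — accept
  I5: { [C → d .] }  — reduce
  I6: { [C → * . F], [C → . * F], [C → . d], [F → * . /], [F → . * /], [F → . C * F], [F → . C F d], [F → C * . F] }  — shift
  I7: { [F → C F . d] }  — shift
  I8: { [F → C F d .] }  — reduce
  I9: { [F → * / .] }  — reduce
  I10: { [C → * F .], [F → C * F .] }  — 2 reduces
  I11: { [C → * F .] }  — reduce

No state contains both a complete item and a shift item.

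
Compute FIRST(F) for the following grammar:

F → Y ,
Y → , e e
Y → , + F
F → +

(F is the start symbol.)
To compute FIRST(F), examine every production with F on the left-hand side, reading each right-hand side left to right until a non-nullable symbol is reached.

FIRST sets of the other non-terminals involved (by the same procedure, iterated to a fixed point):
  FIRST(Y) = { ',' }

From F → Y ,:
  - Y is a non-terminal: add FIRST(Y) \ {ε} = { ',' }
    Y is not nullable, so stop
From F → +:
  - '+' is a terminal: add '+' and stop

Collecting: FIRST(F) = { '+', ',' }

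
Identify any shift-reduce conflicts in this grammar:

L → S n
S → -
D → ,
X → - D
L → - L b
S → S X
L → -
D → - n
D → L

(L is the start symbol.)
Yes — I1: [L → - .] vs [L → . -]; I8: [L → - .] vs [D → - . n]

A shift-reduce conflict occurs when an LR(0) state has both:
  - a complete (reduce) item [A → α .] (dot at the end), and
  - a shift item [B → β . c γ] (dot before a terminal).

Augment with L' → L and build the canonical LR(0) collection (I0 = CLOSURE({[L' → . L]}), then GOTO on every symbol after a dot until no new states appear). It has 14 states:
  I0: { [L → . - L b], [L → . -], [L → . S n], [L' → . L], [S → . -], [S → . S X] }  — shift
  I1: { [L → - . L b], [L → - .], [L → . - L b], [L → . -], [L → . S n], [S → - .], [S → . -], [S → . S X] }  — shift, 2 reduces
  I2: { [L' → L .] }  — accept
  I3: { [L → S . n], [S → S . X], [X → . - D] }  — shift
  I4: { [D → . ,], [D → . - n], [D → . L], [L → . - L b], [L → . -], [L → . S n], [S → . -], [S → . S X], [X → - . D] }  — shift
  I5: { [S → S X .] }  — reduce
  I6: { [L → S n .] }  — reduce
  I7: { [D → , .] }  — reduce
  I8: { [D → - . n], [L → - . L b], [L → - .], [L → . - L b], [L → . -], [L → . S n], [S → - .], [S → . -], [S → . S X] }  — shift, 2 reduces
  I9: { [X → - D .] }  — reduce
  I10: { [D → L .] }  — reduce
  I11: { [L → - L . b] }  — shift
  I12: { [D → - n .] }  — reduce
  I13: { [L → - L b .] }  — reduce

I1 contains reduce items [L → - .], [S → - .] and shift items [L → . -], [L → . - L b], [S → . -] — shift-reduce conflict.
I8 contains reduce items [L → - .], [S → - .] and shift items [D → - . n], [L → . -], [L → . - L b], [S → . -] — shift-reduce conflict.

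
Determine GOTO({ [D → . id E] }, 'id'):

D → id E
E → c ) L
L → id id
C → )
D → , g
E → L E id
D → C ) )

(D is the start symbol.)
{ [D → id . E], [E → . L E id], [E → . c ) L], [L → . id id] }

GOTO(I, 'id') = CLOSURE({ [A → αX.β] : [A → α.Xβ] ∈ I, X = 'id' })

Items with dot before 'id', with the dot advanced:
  [D → . id E] → [D → id . E]
Closure of the advanced items:
  [D → id . E] has the dot before E: add [E → . c ) L], [E → . L E id]
  [E → . L E id] has the dot before L: add [L → . id id]

GOTO = { [D → id . E], [E → . L E id], [E → . c ) L], [L → . id id] }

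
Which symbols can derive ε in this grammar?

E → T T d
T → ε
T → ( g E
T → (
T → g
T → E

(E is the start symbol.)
A non-terminal is nullable if it can derive ε (the empty string): either it has an ε-production, or it has a production whose right-hand side consists entirely of nullable non-terminals.

ε-productions: T → ε
So T is immediately nullable.
No further non-terminal can be added: every production for the remaining non-terminals contains a terminal or a non-nullable non-terminal.
Nullable = { 'T' }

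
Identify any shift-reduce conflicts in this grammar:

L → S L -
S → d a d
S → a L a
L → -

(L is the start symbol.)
No shift-reduce conflicts

Augment with L' → L and build the canonical LR(0) collection (I0 = CLOSURE({[L' → . L]}), then GOTO on every symbol after a dot until no new states appear). It has 12 states:
  I0: { [L → . -], [L → . S L -], [L' → . L], [S → . a L a], [S → . d a d] }  — shift
  I1: { [L → - .] }  — reduce
  I2: { [L' → L .] }  — accept
  I3: { [L → . -], [L → . S L -], [L → S . L -], [S → . a L a], [S → . d a d] }  — shift
  I4: { [L → . -], [L → . S L -], [S → . a L a], [S → . d a d], [S → a . L a] }  — shift
  I5: { [S → d . a d] }  — shift
  I6: { [S → d a . d] }  — shift
  I7: { [S → d a d .] }  — reduce
  I8: { [S → a L . a] }  — shift
  I9: { [S → a L a .] }  — reduce
  I10: { [L → S L . -] }  — shift
  I11: { [L → S L - .] }  — reduce

No state contains both a complete item and a shift item.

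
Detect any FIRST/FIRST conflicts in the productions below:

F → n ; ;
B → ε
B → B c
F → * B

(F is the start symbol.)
No FIRST/FIRST conflicts.

A FIRST/FIRST conflict occurs when two productions N → α and N → β for the same non-terminal have FIRST(α) ∩ FIRST(β) ≠ ∅ (with ε ∈ FIRST of a nullable right-hand side, so two nullable alternatives also conflict).

FIRST sets of the non-terminals at (or reachable through a nullable prefix from) the front of some alternative:
  FIRST(B) = { 'c', ε }

Productions for F:
  F → n ; ;: FIRST = { 'n' }
  F → * B: FIRST = { '*' }
Productions for B:
  B → ε: FIRST = { ε }
  B → B c: FIRST = { 'c' }

All alternatives of each non-terminal have pairwise disjoint FIRST sets.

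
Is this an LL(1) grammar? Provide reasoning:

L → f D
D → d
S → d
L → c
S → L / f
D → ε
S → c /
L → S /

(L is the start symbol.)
Relevant sets:
  FIRST(S) = { 'c', 'd', 'f' }
  FIRST(L) = { 'c', 'd', 'f' }
  FOLLOW(D) = { $, '/' }

For L:
  PREDICT(L → f D) = { 'f' }
  PREDICT(L → c) = { 'c' }
  PREDICT(L → S '/') = { 'c', 'd', 'f' }
For D:
  PREDICT(D → d) = { 'd' }
  PREDICT(D → ε) = { $, '/' }
For S:
  PREDICT(S → d) = { 'd' }
  PREDICT(S → L '/' f) = { 'c', 'd', 'f' }
  PREDICT(S → c '/') = { 'c' }

Conflict found: Predict set conflict for L: { 'f' }
The grammar is NOT LL(1).

Answer: No. Predict set conflict for L: { 'f' }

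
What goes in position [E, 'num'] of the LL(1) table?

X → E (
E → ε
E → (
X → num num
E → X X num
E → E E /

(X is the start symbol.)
E → ε, E → X X num, E → E E /

To find M[E, 'num'], we find productions for E where 'num' is in the predict set (PREDICT(N → α) = (FIRST(α) \ {ε}) ∪ (FOLLOW(N) if α ⇒* ε)).

Relevant sets:
  FIRST(X) = { '(', '/', 'num' }
  FIRST(E) = { '(', '/', 'num', ε }
  FOLLOW(E) = { '(', '/', 'num' }

E → ε: PREDICT = { '(', '/', 'num' }
  'num' is in predict set, so this production goes in M[E, 'num']
E → (: PREDICT = { '(' }
E → X X num: PREDICT = { '(', '/', 'num' }
  'num' is in predict set, so this production goes in M[E, 'num']
E → E E /: PREDICT = { '(', '/', 'num' }
  'num' is in predict set, so this production goes in M[E, 'num']

M[E, 'num'] = E → ε, E → X X num, E → E E /  (a multiply-defined cell — the grammar is not LL(1))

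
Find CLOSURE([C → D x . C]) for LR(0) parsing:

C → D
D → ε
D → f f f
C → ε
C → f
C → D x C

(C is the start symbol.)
To compute CLOSURE, for each item [A → α.Bβ] where B is a non-terminal, add [B → .γ] for all productions B → γ; repeat for the newly added items until nothing changes.

Start with: [C → D x . C]
  [C → D x . C] has the dot before C: add [C → . D], [C → .], [C → . f], [C → . D x C]
  [C → . D] has the dot before D: add [D → .], [D → . f f f]
No further items can be added.

CLOSURE = { [C → . D x C], [C → . D], [C → . f], [C → .], [C → D x . C], [D → . f f f], [D → .] }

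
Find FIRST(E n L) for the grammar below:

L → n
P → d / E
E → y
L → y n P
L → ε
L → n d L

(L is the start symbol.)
FIRST sets of the non-terminals involved (from the grammar, by fixed-point iteration):
  FIRST(E) = { 'y' }

To compute FIRST(E n L), process the symbols left to right:
Symbol E is a non-terminal. Add FIRST(E) \ {ε} = { 'y' }
E is not nullable (ε ∉ FIRST(E)), so stop here.
FIRST(E n L) = { 'y' }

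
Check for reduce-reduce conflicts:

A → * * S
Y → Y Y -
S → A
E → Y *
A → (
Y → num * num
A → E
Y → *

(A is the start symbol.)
A reduce-reduce conflict occurs when an LR(0) state has two complete items [A → α .] and [B → β .] — both call for a reduction, and with no lookahead the parser cannot choose between them.

Augment with A' → A and build the canonical LR(0) collection (I0 = CLOSURE({[A' → . A]}), then GOTO on every symbol after a dot until no new states appear). It has 16 states:
  I0: { [A → . (], [A → . * * S], [A → . E], [A' → . A], [E → . Y *], [Y → . *], [Y → . Y Y -], [Y → . num * num] }  — shift
  I1: { [A → ( .] }  — reduce
  I2: { [A → * . * S], [Y → * .] }  — shift, reduce
  I3: { [A' → A .] }  — accept
  I4: { [A → E .] }  — reduce
  I5: { [E → Y . *], [Y → . *], [Y → . Y Y -], [Y → . num * num], [Y → Y . Y -] }  — shift
  I6: { [Y → num . * num] }  — shift
  I7: { [Y → num * . num] }  — shift
  I8: { [Y → num * num .] }  — reduce
  I9: { [E → Y * .], [Y → * .] }  — 2 reduces
  I10: { [Y → . *], [Y → . Y Y -], [Y → . num * num], [Y → Y . Y -], [Y → Y Y . -] }  — shift
  I11: { [Y → * .] }  — reduce
  I12: { [Y → Y Y - .] }  — reduce
  I13: { [A → * * . S], [A → . (], [A → . * * S], [A → . E], [E → . Y *], [S → . A], [Y → . *], [Y → . Y Y -], [Y → . num * num] }  — shift
  I14: { [S → A .] }  — reduce
  I15: { [A → * * S .] }  — reduce

I9 contains complete items [E → Y * .], [Y → * .] — reduce-reduce conflict.

Answer: Yes — I9: [E → Y * .] vs [Y → * .]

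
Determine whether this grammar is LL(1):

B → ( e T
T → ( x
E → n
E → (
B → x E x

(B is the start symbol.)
For B:
  PREDICT(B → '(' e T) = { '(' }
  PREDICT(B → x E x) = { 'x' }
For E:
  PREDICT(E → n) = { 'n' }
  PREDICT(E → '(') = { '(' }
T has a single production, so nothing to check there.

All predict sets are disjoint. The grammar IS LL(1).

Answer: Yes, the grammar is LL(1).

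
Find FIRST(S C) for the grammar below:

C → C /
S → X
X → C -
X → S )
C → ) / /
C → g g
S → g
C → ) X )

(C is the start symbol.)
FIRST sets of the non-terminals involved (from the grammar, by fixed-point iteration):
  FIRST(S) = { ')', 'g' }

To compute FIRST(S C), process the symbols left to right:
Symbol S is a non-terminal. Add FIRST(S) \ {ε} = { ')', 'g' }
S is not nullable (ε ∉ FIRST(S)), so stop here.
FIRST(S C) = { ')', 'g' }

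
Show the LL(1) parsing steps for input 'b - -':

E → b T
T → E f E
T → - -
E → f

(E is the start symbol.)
LL(1) parsing maintains a stack (initially the start symbol over $) and the input. At each step: if the stack top is a terminal, match it against the current input token; if it is a non-terminal N, replace it with the RHS of M[N, lookahead] (the unique production whose predict set contains the lookahead).

Stack is shown with the top on the left.

Stack  Input    Action
----------------------
E $    b - - $  output E → b T
b T $  b - - $  match 'b'
T $    - - $    output T → - -
- - $  - - $    match '-'
- $    - $      match '-'
$      $        accept

The string is accepted.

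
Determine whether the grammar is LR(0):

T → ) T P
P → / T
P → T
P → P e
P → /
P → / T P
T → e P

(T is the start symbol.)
No. Shift-reduce conflict between [P → / .] and [T → . ) T P]

A grammar is LR(0) if no state in the canonical LR(0) collection has:
  - both a shift item (dot before a terminal) and a complete item (shift-reduce conflict), or
  - two or more complete items (reduce-reduce conflict; the accept item [T' → T .] counts as a complete item here).

Augment with T' → T and build the canonical LR(0) collection (I0 = CLOSURE({[T' → . T]}), then GOTO on every symbol after a dot until no new states appear). It has 12 states:
  I0: { [T → . ) T P], [T → . e P], [T' → . T] }  — shift
  I1: { [T → ) . T P], [T → . ) T P], [T → . e P] }  — shift
  I2: { [T' → T .] }  — accept
  I3: { [P → . / T P], [P → . / T], [P → . /], [P → . P e], [P → . T], [T → . ) T P], [T → . e P], [T → e . P] }  — shift
  I4: { [P → / . T P], [P → / . T], [P → / .], [T → . ) T P], [T → . e P] }  — shift, reduce
  I5: { [P → P . e], [T → e P .] }  — shift, reduce
  I6: { [P → T .] }  — reduce
  I7: { [P → P e .] }  — reduce
  I8: { [P → . / T P], [P → . / T], [P → . /], [P → . P e], [P → . T], [P → / T . P], [P → / T .], [T → . ) T P], [T → . e P] }  — shift, reduce
  I9: { [P → / T P .], [P → P . e] }  — shift, reduce
  I10: { [P → . / T P], [P → . / T], [P → . /], [P → . P e], [P → . T], [T → ) T . P], [T → . ) T P], [T → . e P] }  — shift
  I11: { [P → P . e], [T → ) T P .] }  — shift, reduce

Conflict in state I4:
  Shift-reduce conflict between [P → / .] and [T → . ) T P]
So the grammar is NOT LR(0).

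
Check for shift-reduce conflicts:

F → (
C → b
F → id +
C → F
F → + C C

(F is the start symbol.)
A shift-reduce conflict occurs when an LR(0) state has both:
  - a complete (reduce) item [A → α .] (dot at the end), and
  - a shift item [B → β . c γ] (dot before a terminal).

Augment with F' → F and build the canonical LR(0) collection (I0 = CLOSURE({[F' → . F]}), then GOTO on every symbol after a dot until no new states appear). It has 10 states:
  I0: { [F → . (], [F → . + C C], [F → . id +], [F' → . F] }  — shift
  I1: { [F → ( .] }  — reduce
  I2: { [C → . F], [C → . b], [F → + . C C], [F → . (], [F → . + C C], [F → . id +] }  — shift
  I3: { [F' → F .] }  — accept
  I4: { [F → id . +] }  — shift
  I5: { [F → id + .] }  — reduce
  I6: { [C → . F], [C → . b], [F → + C . C], [F → . (], [F → . + C C], [F → . id +] }  — shift
  I7: { [C → F .] }  — reduce
  I8: { [C → b .] }  — reduce
  I9: { [F → + C C .] }  — reduce

No state contains both a complete item and a shift item.

Answer: No shift-reduce conflicts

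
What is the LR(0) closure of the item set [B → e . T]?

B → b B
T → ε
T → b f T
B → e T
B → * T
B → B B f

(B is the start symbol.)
{ [B → e . T], [T → . b f T], [T → .] }

To compute CLOSURE, for each item [A → α.Bβ] where B is a non-terminal, add [B → .γ] for all productions B → γ; repeat for the newly added items until nothing changes.

Start with: [B → e . T]
  [B → e . T] has the dot before T: add [T → .], [T → . b f T]
No further items can be added.

CLOSURE = { [B → e . T], [T → . b f T], [T → .] }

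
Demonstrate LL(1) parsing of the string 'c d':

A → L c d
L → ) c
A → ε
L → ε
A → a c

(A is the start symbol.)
Stack is shown with the top on the left.

Stack    Input  Action
----------------------
A $      c d $  output A → L c d
L c d $  c d $  output L → ε
c d $    c d $  match 'c'
d $      d $    match 'd'
$        $      accept

The string is accepted.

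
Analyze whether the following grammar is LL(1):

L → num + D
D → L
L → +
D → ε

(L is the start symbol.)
Yes, the grammar is LL(1).

Relevant sets:
  FIRST(L) = { '+', 'num' }
  FOLLOW(D) = { $ }

For L:
  PREDICT(L → num '+' D) = { 'num' }
  PREDICT(L → '+') = { '+' }
For D:
  PREDICT(D → L) = { '+', 'num' }
  PREDICT(D → ε) = { $ }

All predict sets are disjoint. The grammar IS LL(1).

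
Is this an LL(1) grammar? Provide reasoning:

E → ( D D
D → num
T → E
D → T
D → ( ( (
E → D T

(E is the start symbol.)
Relevant sets:
  FIRST(D) = { '(', 'num' }
  FIRST(T) = { '(', 'num' }

For E:
  PREDICT(E → '(' D D) = { '(' }
  PREDICT(E → D T) = { '(', 'num' }
For D:
  PREDICT(D → num) = { 'num' }
  PREDICT(D → T) = { '(', 'num' }
  PREDICT(D → '(' '(' '(') = { '(' }
T has a single production, so nothing to check there.

Conflict found: Predict set conflict for E: { '(' }
The grammar is NOT LL(1).

Answer: No. Predict set conflict for E: { '(' }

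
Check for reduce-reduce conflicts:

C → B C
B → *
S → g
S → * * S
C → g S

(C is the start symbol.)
A reduce-reduce conflict occurs when an LR(0) state has two complete items [A → α .] and [B → β .] — both call for a reduction, and with no lookahead the parser cannot choose between them.

Augment with C' → C and build the canonical LR(0) collection (I0 = CLOSURE({[C' → . C]}), then GOTO on every symbol after a dot until no new states appear). It has 11 states:
  I0: { [B → . *], [C → . B C], [C → . g S], [C' → . C] }  — shift
  I1: { [B → * .] }  — reduce
  I2: { [B → . *], [C → . B C], [C → . g S], [C → B . C] }  — shift
  I3: { [C' → C .] }  — accept
  I4: { [C → g . S], [S → . * * S], [S → . g] }  — shift
  I5: { [S → * . * S] }  — shift
  I6: { [C → g S .] }  — reduce
  I7: { [S → g .] }  — reduce
  I8: { [S → * * . S], [S → . * * S], [S → . g] }  — shift
  I9: { [S → * * S .] }  — reduce
  I10: { [C → B C .] }  — reduce

No state contains more than one complete item.

Answer: No reduce-reduce conflicts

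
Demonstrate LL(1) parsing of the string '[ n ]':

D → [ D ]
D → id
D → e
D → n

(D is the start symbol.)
LL(1) parsing maintains a stack (initially the start symbol over $) and the input. At each step: if the stack top is a terminal, match it against the current input token; if it is a non-terminal N, replace it with the RHS of M[N, lookahead] (the unique production whose predict set contains the lookahead).

Stack is shown with the top on the left.

Stack    Input    Action
------------------------
D $      [ n ] $  output D → [ D ]
[ D ] $  [ n ] $  match '['
D ] $    n ] $    output D → n
n ] $    n ] $    match 'n'
] $      ] $      match ']'
$        $        accept

The string is accepted.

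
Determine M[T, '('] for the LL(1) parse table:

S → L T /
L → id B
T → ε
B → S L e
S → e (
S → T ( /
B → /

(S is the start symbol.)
To find M[T, '('], we find productions for T where '(' is in the predict set (PREDICT(N → α) = (FIRST(α) \ {ε}) ∪ (FOLLOW(N) if α ⇒* ε)).

Relevant sets:
  FOLLOW(T) = { '(', '/' }

T → ε: PREDICT = { '(', '/' }
  '(' is in predict set, so this production goes in M[T, '(']

M[T, '('] = T → ε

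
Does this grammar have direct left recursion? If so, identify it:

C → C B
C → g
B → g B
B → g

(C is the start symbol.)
Yes, C is left-recursive

Direct left recursion occurs when N → N α for some non-terminal N (the right-hand side begins with the left-hand side itself).

C → C B: LEFT RECURSIVE (starts with C)
C → g: starts with g
B → g B: starts with g
B → g: starts with g

The grammar has direct left recursion on: C.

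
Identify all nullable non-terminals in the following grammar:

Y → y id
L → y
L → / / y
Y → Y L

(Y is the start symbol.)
There are no ε-productions, so no non-terminal can derive ε.
No non-terminals are nullable.

Answer: None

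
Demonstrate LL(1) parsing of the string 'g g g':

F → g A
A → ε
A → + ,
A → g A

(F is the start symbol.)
LL(1) parsing maintains a stack (initially the start symbol over $) and the input. At each step: if the stack top is a terminal, match it against the current input token; if it is a non-terminal N, replace it with the RHS of M[N, lookahead] (the unique production whose predict set contains the lookahead).

Stack is shown with the top on the left.

Stack  Input    Action
----------------------
F $    g g g $  output F → g A
g A $  g g g $  match 'g'
A $    g g $    output A → g A
g A $  g g $    match 'g'
A $    g $      output A → g A
g A $  g $      match 'g'
A $    $        output A → ε
$      $        accept

The string is accepted.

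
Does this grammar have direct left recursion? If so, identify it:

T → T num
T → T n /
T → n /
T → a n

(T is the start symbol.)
Yes, T is left-recursive

Direct left recursion occurs when N → N α for some non-terminal N (the right-hand side begins with the left-hand side itself).

T → T num: LEFT RECURSIVE (starts with T)
T → T n /: LEFT RECURSIVE (starts with T)
T → n /: starts with n
T → a n: starts with a

The grammar has direct left recursion on: T.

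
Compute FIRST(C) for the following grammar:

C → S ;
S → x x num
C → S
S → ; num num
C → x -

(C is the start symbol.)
To compute FIRST(C), examine every production with C on the left-hand side, reading each right-hand side left to right until a non-nullable symbol is reached.

FIRST sets of the other non-terminals involved (by the same procedure, iterated to a fixed point):
  FIRST(S) = { ';', 'x' }

From C → S ;:
  - S is a non-terminal: add FIRST(S) \ {ε} = { ';', 'x' }
    S is not nullable, so stop
From C → S:
  - S is a non-terminal: add FIRST(S) \ {ε} = { ';', 'x' }
    S is not nullable, so stop
From C → x -:
  - x is a terminal: add 'x' and stop

Collecting: FIRST(C) = { ';', 'x' }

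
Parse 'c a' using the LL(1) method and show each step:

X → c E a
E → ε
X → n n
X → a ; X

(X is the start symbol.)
LL(1) parsing maintains a stack (initially the start symbol over $) and the input. At each step: if the stack top is a terminal, match it against the current input token; if it is a non-terminal N, replace it with the RHS of M[N, lookahead] (the unique production whose predict set contains the lookahead).

Stack is shown with the top on the left.

Stack    Input  Action
----------------------
X $      c a $  output X → c E a
c E a $  c a $  match 'c'
E a $    a $    output E → ε
a $      a $    match 'a'
$        $      accept

The string is accepted.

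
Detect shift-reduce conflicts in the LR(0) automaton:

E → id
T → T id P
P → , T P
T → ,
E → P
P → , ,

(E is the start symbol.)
A shift-reduce conflict occurs when an LR(0) state has both:
  - a complete (reduce) item [A → α .] (dot at the end), and
  - a shift item [B → β . c γ] (dot before a terminal).

Augment with E' → E and build the canonical LR(0) collection (I0 = CLOSURE({[E' → . E]}), then GOTO on every symbol after a dot until no new states appear). It has 10 states:
  I0: { [E → . P], [E → . id], [E' → . E], [P → . , ,], [P → . , T P] }  — shift
  I1: { [P → , . ,], [P → , . T P], [T → . ,], [T → . T id P] }  — shift
  I2: { [E' → E .] }  — accept
  I3: { [E → P .] }  — reduce
  I4: { [E → id .] }  — reduce
  I5: { [P → , , .], [T → , .] }  — 2 reduces
  I6: { [P → , T . P], [P → . , ,], [P → . , T P], [T → T . id P] }  — shift
  I7: { [P → , T P .] }  — reduce
  I8: { [P → . , ,], [P → . , T P], [T → T id . P] }  — shift
  I9: { [T → T id P .] }  — reduce

No state contains both a complete item and a shift item.

Answer: No shift-reduce conflicts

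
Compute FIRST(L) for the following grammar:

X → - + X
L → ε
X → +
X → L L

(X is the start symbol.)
{ ε }

From L → ε:
  - ε-production, so ε ∈ FIRST(L)

Collecting: FIRST(L) = { ε }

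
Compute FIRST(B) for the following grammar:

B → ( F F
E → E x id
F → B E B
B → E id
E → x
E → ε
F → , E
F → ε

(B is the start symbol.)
{ '(', 'id', 'x' }

FIRST sets of the other non-terminals involved (by the same procedure, iterated to a fixed point):
  FIRST(E) = { 'x', ε }

From B → ( F F:
  - '(' is a terminal: add '(' and stop
From B → E id:
  - E is a non-terminal: add FIRST(E) \ {ε} = { 'x' }
    E is nullable, so continue to the next symbol
  - id is a terminal: add 'id' and stop

Collecting: FIRST(B) = { '(', 'id', 'x' }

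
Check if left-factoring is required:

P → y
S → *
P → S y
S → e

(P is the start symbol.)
Left-factoring is needed when two productions for the same non-terminal
share a common prefix on the right-hand side.

Productions for P:
  P → y
  P → S y
Productions for S:
  S → *
  S → e

No common prefixes found.

Answer: No, left-factoring is not needed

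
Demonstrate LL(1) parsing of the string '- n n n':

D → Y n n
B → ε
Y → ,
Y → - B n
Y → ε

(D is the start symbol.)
LL(1) parsing maintains a stack (initially the start symbol over $) and the input. At each step: if the stack top is a terminal, match it against the current input token; if it is a non-terminal N, replace it with the RHS of M[N, lookahead] (the unique production whose predict set contains the lookahead).

Stack is shown with the top on the left.

Stack        Input      Action
------------------------------
D $          - n n n $  output D → Y n n
Y n n $      - n n n $  output Y → - B n
- B n n n $  - n n n $  match '-'
B n n n $    n n n $    output B → ε
n n n $      n n n $    match 'n'
n n $        n n $      match 'n'
n $          n $        match 'n'
$            $          accept

The string is accepted.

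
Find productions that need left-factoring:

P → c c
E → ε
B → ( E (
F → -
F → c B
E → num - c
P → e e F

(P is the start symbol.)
Left-factoring is needed when two productions for the same non-terminal
share a common prefix on the right-hand side.

Productions for P:
  P → c c
  P → e e F
Productions for E:
  E → ε
  E → num - c
Productions for F:
  F → -
  F → c B

No common prefixes found.

Answer: No, left-factoring is not needed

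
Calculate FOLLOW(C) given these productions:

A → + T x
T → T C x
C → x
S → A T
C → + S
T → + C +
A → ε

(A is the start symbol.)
{ '+', 'x' }

In T → T C x: C is followed by x, add FIRST(x) \ {ε} = { 'x' }
In T → + C +: C is followed by '+', add FIRST('+') \ {ε} = { '+' }

Taking the union: FOLLOW(C) = { '+', 'x' }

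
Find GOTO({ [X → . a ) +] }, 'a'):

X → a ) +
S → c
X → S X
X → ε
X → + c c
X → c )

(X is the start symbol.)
GOTO(I, 'a') = CLOSURE({ [A → αX.β] : [A → α.Xβ] ∈ I, X = 'a' })

Items with dot before 'a', with the dot advanced:
  [X → . a ) +] → [X → a . ) +]
Closure adds nothing (no advanced item has the dot before a non-terminal).

GOTO = { [X → a . ) +] }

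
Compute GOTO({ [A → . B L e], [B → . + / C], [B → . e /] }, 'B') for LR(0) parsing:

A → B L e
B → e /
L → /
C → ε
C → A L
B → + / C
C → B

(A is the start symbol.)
{ [A → B . L e], [L → . /] }

GOTO(I, 'B') = CLOSURE({ [A → αX.β] : [A → α.Xβ] ∈ I, X = 'B' })

Items with dot before 'B', with the dot advanced:
  [A → . B L e] → [A → B . L e]
Closure of the advanced items:
  [A → B . L e] has the dot before L: add [L → . /]

GOTO = { [A → B . L e], [L → . /] }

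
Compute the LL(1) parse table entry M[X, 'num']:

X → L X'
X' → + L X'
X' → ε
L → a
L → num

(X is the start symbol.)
X → L X'

To find M[X, 'num'], we find productions for X where 'num' is in the predict set (PREDICT(N → α) = (FIRST(α) \ {ε}) ∪ (FOLLOW(N) if α ⇒* ε)).

Relevant sets:
  FIRST(L) = { 'a', 'num' }

X → L X': PREDICT = { 'a', 'num' }
  'num' is in predict set, so this production goes in M[X, 'num']

M[X, 'num'] = X → L X'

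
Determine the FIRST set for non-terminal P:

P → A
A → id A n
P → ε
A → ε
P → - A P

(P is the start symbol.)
To compute FIRST(P), examine every production with P on the left-hand side, reading each right-hand side left to right until a non-nullable symbol is reached.

FIRST sets of the other non-terminals involved (by the same procedure, iterated to a fixed point):
  FIRST(A) = { 'id', ε }

From P → A:
  - A is a non-terminal: add FIRST(A) \ {ε} = { 'id' }
    A is nullable and nothing follows, so the whole right-hand side can vanish: ε ∈ FIRST(P)
From P → ε:
  - ε-production, so ε ∈ FIRST(P)
From P → - A P:
  - '-' is a terminal: add '-' and stop

Collecting: FIRST(P) = { '-', 'id', ε }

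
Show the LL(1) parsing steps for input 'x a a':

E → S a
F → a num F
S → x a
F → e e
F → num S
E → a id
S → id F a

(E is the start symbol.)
LL(1) parsing maintains a stack (initially the start symbol over $) and the input. At each step: if the stack top is a terminal, match it against the current input token; if it is a non-terminal N, replace it with the RHS of M[N, lookahead] (the unique production whose predict set contains the lookahead).

Stack is shown with the top on the left.

Stack    Input    Action
------------------------
E $      x a a $  output E → S a
S a $    x a a $  output S → x a
x a a $  x a a $  match 'x'
a a $    a a $    match 'a'
a $      a $      match 'a'
$        $        accept

The string is accepted.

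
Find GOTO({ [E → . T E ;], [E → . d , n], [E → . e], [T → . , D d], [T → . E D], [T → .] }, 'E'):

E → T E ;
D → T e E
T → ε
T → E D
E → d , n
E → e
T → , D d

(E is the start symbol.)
{ [D → . T e E], [E → . T E ;], [E → . d , n], [E → . e], [T → . , D d], [T → . E D], [T → .], [T → E . D] }

GOTO(I, 'E') = CLOSURE({ [A → αX.β] : [A → α.Xβ] ∈ I, X = 'E' })

Items with dot before 'E', with the dot advanced:
  [T → . E D] → [T → E . D]
Closure of the advanced items:
  [T → E . D] has the dot before D: add [D → . T e E]
  [D → . T e E] has the dot before T: add [T → .], [T → . E D], [T → . , D d]
  [T → . E D] has the dot before E: add [E → . T E ;], [E → . d , n], [E → . e]

GOTO = { [D → . T e E], [E → . T E ;], [E → . d , n], [E → . e], [T → . , D d], [T → . E D], [T → .], [T → E . D] }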